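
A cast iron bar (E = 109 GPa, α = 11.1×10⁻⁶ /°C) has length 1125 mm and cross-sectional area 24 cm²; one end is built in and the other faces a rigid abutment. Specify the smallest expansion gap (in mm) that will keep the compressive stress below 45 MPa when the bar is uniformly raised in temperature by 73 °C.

Free expansion if unrestrained: δ_free = αΔT L = 11.1×10⁻⁶ × 73 × 1125 = 0.9116 mm.
A stress of 45 MPa corresponds to the wall pushing the bar back by σL/E = 45×1125/(109×10³) = 0.4644 mm.
The gap must absorb the remainder: g_min = 0.9116 − 0.4644 = 0.4471 mm.

g ≈ 0.447 mm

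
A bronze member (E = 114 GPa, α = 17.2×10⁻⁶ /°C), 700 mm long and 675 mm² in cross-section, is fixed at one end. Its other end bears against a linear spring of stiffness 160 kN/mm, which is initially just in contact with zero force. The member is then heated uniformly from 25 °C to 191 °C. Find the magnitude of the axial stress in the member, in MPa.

σ ≈ 193 MPa (compressive)

Free thermal expansion: δ_free = αΔT L = 17.2×10⁻⁶ × 166 × 700 = 1.999 mm.
Let P be the compressive force at the spring. The member shortens elastically by PL/(AE) and the spring compresses by P/k; together these equal δ_free.
So P = δ_free / [L/(AE) + 1/k] = 1.999 / [ 700/(675×114×10³) + 1/(160×10³) ].
P = 1.999 / 1.535×10⁻⁵ = 130200 N.
σ = P/A = 130200/675 = 192.9 MPa.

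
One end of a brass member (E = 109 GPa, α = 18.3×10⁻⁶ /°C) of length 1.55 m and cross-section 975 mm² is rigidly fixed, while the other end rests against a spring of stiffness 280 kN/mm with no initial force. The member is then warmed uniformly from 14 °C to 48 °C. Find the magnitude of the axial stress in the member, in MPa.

σ ≈ 54.5 MPa (compressive)

If the spring were absent the member would lengthen by αΔT L = 18.3×10⁻⁶ × 34 × 1550 = 0.9644 mm.
Let P be the compressive force at the spring. The member shortens elastically by PL/(AE) and the spring compresses by P/k; together these equal δ_free.
P [ L/(AE) + 1/k ] = δ_free → P [ 1550/(975×109×10³) + 1/(280×10³) ] = 0.9644.
P = 0.9644 / 1.816×10⁻⁵ = 53120 N.
σ = P/A = 53120/975 = 54.48 MPa.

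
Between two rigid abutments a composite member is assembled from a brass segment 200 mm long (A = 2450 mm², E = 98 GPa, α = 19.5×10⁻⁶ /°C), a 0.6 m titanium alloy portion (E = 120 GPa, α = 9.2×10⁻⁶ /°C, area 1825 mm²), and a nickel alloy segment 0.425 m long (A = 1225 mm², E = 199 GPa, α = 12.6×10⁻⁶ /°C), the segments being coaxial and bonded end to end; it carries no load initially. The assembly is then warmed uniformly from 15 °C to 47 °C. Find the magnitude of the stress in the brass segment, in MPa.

σ ≈ 36.3 MPa (compressive)

If the supports were absent, the total length change would be Σ αᵢΔT Lᵢ = 19.5×10⁻⁶×32×200 + 9.2×10⁻⁶×32×600 + 12.6×10⁻⁶×32×425 = 0.4728 mm.
The walls prevent any net length change, so an axial force P (same in every segment) develops. Compatibility: P · Σ Lᵢ/(AᵢEᵢ) = δ_free.
Σ Lᵢ/(AᵢEᵢ) = 200/(2450×98×10³) + 600/(1825×120×10³) + 425/(1225×199×10³) = 5.316×10⁻⁶ mm/N.
P = 0.4728 / 5.316×10⁻⁶ = 88940 N = 88.94 kN, compressive.
σ_{brass} = P / A = 88940 / 2450 = 36.3 MPa.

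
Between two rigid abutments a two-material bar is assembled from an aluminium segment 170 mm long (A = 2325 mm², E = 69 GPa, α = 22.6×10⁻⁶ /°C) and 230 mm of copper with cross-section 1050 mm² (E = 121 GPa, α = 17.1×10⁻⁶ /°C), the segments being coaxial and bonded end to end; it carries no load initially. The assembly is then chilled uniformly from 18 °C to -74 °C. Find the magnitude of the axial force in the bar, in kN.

P ≈ 249 kN (tensile)

With the walls removed the bar would change length by δ_free = Σ αᵢΔT Lᵢ = 22.6×10⁻⁶×92×170 + 17.1×10⁻⁶×92×230 = 0.7153 mm.
Since the ends are fixed, an axial force P builds up, equal in every segment, with P · Σ Lᵢ/(AᵢEᵢ) = δ_free.
The series flexibility is Σ Lᵢ/(AᵢEᵢ) = 170/(2325×69×10³) + 230/(1050×121×10³) = 2.87×10⁻⁶ mm/N.
So P = 0.7153 / 2.87×10⁻⁶ = 249.2 kN, tensile.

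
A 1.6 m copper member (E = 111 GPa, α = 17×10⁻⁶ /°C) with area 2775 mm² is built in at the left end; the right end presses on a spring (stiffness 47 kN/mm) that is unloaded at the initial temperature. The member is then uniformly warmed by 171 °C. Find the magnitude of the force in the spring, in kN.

The unrestrained thermal change is αΔT L = 17×10⁻⁶ × 171 × 1600 = 4.651 mm.
Let P be the compressive force at the spring. The member shortens elastically by PL/(AE) and the spring compresses by P/k; together these equal δ_free.
P [ L/(AE) + 1/k ] = δ_free → P [ 1600/(2775×111×10³) + 1/(47×10³) ] = 4.651.
P = 4.651 / 2.647×10⁻⁵ = 175700 N.

P ≈ 176 kN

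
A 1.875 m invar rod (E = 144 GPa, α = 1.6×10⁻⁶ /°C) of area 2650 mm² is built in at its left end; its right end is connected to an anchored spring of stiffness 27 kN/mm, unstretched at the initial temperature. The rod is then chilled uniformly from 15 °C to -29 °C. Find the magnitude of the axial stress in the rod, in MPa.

σ ≈ 1.19 MPa (tensile)

Free thermal contraction: δ_free = αΔT L = 1.6×10⁻⁶ × 44 × 1875 = 0.132 mm.
With a force P in the spring, the elastic change of the rod is PL/(AE) and that of the spring is P/k; compatibility requires their sum to equal δ_free.
P [ L/(AE) + 1/k ] = δ_free → P [ 1875/(2650×144×10³) + 1/(27×10³) ] = 0.132.
P = 0.132 / 4.195×10⁻⁵ = 3147 N.
σ = P/A = 3147/2650 = 1.187 MPa.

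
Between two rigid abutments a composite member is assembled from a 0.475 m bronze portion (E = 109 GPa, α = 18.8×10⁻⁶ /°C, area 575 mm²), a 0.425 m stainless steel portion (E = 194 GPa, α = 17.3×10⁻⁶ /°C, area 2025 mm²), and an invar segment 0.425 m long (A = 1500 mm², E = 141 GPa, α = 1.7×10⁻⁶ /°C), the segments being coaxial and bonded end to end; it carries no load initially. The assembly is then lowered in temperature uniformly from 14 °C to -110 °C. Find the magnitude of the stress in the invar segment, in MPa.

σ ≈ 132 MPa (tensile)

With the walls removed the bar would change length by δ_free = Σ αᵢΔT Lᵢ = 18.8×10⁻⁶×124×475 + 17.3×10⁻⁶×124×425 + 1.7×10⁻⁶×124×425 = 2.109 mm.
The walls prevent any net length change, so an axial force P (same in every segment) develops. Compatibility: P · Σ Lᵢ/(AᵢEᵢ) = δ_free.
Σ Lᵢ/(AᵢEᵢ) = 475/(575×109×10³) + 425/(2025×194×10³) + 425/(1500×141×10³) = 1.067×10⁻⁵ mm/N.
So P = 2.109 / 1.067×10⁻⁵ = 197.6 kN, tensile.
σ_{invar} = P / A = 197600 / 1500 = 131.7 MPa.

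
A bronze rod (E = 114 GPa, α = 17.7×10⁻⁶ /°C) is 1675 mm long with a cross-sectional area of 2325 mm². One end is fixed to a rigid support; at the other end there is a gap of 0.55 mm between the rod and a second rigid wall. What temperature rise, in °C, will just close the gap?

The gap closes when αΔT L = 0.55 mm, since the rod is still unstressed at that instant.
So ΔT = g/(αL) = 0.55/(17.7×10⁻⁶ × 1675) = 18.55 °C.

ΔT ≈ 18.6 °C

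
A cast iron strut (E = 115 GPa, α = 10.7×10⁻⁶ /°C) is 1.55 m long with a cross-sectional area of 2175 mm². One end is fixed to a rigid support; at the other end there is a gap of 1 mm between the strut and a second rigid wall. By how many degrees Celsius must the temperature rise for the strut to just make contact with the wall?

ΔT ≈ 60.3 °C

The gap closes when αΔT L = 1 mm, since the strut is still unstressed at that instant.
ΔT = 1 / (10.7×10⁻⁶ × 1550) = 60.3 °C.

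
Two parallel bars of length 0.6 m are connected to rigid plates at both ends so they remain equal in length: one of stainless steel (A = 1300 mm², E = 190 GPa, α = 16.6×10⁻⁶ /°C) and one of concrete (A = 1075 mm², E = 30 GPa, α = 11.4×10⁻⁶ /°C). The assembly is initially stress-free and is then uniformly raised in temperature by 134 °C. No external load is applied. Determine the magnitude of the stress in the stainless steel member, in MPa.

Both members must finish at the same length. With the larger α, the stainless steel tends to over-expand; the plates restrain it, putting the stainless steel in compression and the concrete in tension. With no external load the two internal forces are equal and opposite, magnitude P.
Equating the net (thermal + elastic) strains gives |α₁ − α₂|·ΔT = P·[1/(A₁E₁) + 1/(A₂E₂)].
|α₁ − α₂|·ΔT = 5.2×10⁻⁶ × 134 = 0.0006968.
1/(A₁E₁) + 1/(A₂E₂) = 1/(1300×190×10³) + 1/(1075×30×10³) = 3.506×10⁻⁸ N⁻¹.
So P = 0.0006968 / 3.506×10⁻⁸ = 19.88 kN.
σ_{stainless steel} = P/A₁ = 19880/1300 = 15.29 MPa, compressive.

σ ≈ 15.3 MPa (compressive)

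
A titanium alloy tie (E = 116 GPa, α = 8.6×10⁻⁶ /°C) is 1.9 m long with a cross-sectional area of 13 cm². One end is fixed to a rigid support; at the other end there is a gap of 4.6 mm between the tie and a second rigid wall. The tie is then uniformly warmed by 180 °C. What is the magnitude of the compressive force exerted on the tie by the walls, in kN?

P ≈ 0 kN

Unrestrained expansion: δ_free = αΔT L = 8.6×10⁻⁶ × 180 × 1900 = 2.941 mm.
This is smaller than the 4.6 mm clearance, so the tie expands freely without reaching the stop — the stress is zero.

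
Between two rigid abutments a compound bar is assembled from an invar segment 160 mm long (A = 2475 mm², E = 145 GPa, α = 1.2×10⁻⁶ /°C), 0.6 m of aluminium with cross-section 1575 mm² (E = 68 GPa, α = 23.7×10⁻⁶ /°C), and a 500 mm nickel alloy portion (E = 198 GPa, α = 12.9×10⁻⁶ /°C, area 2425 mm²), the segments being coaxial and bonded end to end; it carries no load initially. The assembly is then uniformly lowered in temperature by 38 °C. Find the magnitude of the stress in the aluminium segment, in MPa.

σ ≈ 71 MPa (tensile)

If the supports were absent, the total length change would be Σ αᵢΔT Lᵢ = 1.2×10⁻⁶×38×160 + 23.7×10⁻⁶×38×600 + 12.9×10⁻⁶×38×500 = 0.7928 mm.
The rigid supports impose zero overall length change; the single axial force P common to all segments must satisfy P Σ Lᵢ/(AᵢEᵢ) = δ_free.
The series flexibility is Σ Lᵢ/(AᵢEᵢ) = 160/(2475×145×10³) + 600/(1575×68×10³) + 500/(2425×198×10³) = 7.089×10⁻⁶ mm/N.
Hence P = δ_free / Σ(L/AE) = 0.7928/7.089×10⁻⁶ = 111.8 kN (tensile).
σ_{aluminium} = P / A = 111800 / 1575 = 71 MPa.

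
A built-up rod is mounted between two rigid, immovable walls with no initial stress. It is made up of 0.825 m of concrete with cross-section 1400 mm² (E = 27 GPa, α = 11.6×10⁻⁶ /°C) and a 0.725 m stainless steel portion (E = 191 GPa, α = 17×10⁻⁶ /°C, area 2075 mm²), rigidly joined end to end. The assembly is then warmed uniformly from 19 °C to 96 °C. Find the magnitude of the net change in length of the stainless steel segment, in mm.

If the supports were absent, the total length change would be Σ αᵢΔT Lᵢ = 11.6×10⁻⁶×77×825 + 17×10⁻⁶×77×725 = 1.686 mm.
The rigid supports impose zero overall length change; the single axial force P common to all segments must satisfy P Σ Lᵢ/(AᵢEᵢ) = δ_free.
Σ Lᵢ/(AᵢEᵢ) = 825/(1400×27×10³) + 725/(2075×191×10³) = 2.365×10⁻⁵ mm/N.
Hence P = δ_free / Σ(L/AE) = 1.686/2.365×10⁻⁵ = 71.27 kN (compressive).
For the stainless steel segment, free thermal change = 17×10⁻⁶×77×725 = 0.949 mm and elastic change from P = 71270×725/(2075×191×10³) = 0.1304 mm; these oppose, so the net change is 0.819 mm (segment lengthens).

|ΔL| ≈ 0.819 mm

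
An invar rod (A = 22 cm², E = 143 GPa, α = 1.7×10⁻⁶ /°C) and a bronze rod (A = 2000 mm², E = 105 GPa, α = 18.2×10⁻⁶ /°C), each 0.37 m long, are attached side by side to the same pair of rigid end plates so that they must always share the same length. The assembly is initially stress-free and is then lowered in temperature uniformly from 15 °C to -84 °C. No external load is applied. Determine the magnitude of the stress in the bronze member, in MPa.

σ ≈ 103 MPa (tensile)

The bronze has the larger α, so on cooling it would change length more than the invar if both were free. The rigid plates force a common final length, so the bronze is put into tension and the invar into compression, with equal and opposite forces P (no external load).
Equating the net (thermal + elastic) strains gives |α₁ − α₂|·ΔT = P·[1/(A₁E₁) + 1/(A₂E₂)].
|α₁ − α₂|·ΔT = 16.5×10⁻⁶ × 99 = 0.001633.
1/(A₁E₁) + 1/(A₂E₂) = 1/(2200×143×10³) + 1/(2000×105×10³) = 7.941×10⁻⁹ N⁻¹.
P = 0.001633 / 7.941×10⁻⁹ = 205700 N = 205.7 kN.
σ_{bronze} = P/A₂ = 205700/2000 = 102.9 MPa, tensile.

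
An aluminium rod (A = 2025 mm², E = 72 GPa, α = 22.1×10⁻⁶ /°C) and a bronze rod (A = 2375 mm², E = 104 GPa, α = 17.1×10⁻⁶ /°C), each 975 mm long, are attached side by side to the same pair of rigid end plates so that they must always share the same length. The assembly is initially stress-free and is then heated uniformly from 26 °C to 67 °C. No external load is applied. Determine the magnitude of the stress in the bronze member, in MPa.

σ ≈ 7.91 MPa (tensile)

Both members must finish at the same length. With the larger α, the aluminium tends to over-expand; the plates restrain it, putting the aluminium in compression and the bronze in tension. With no external load the two internal forces are equal and opposite, magnitude P.
Equating the net (thermal + elastic) strains gives |α₁ − α₂|·ΔT = P·[1/(A₁E₁) + 1/(A₂E₂)].
|α₁ − α₂|·ΔT = 5×10⁻⁶ × 41 = 0.000205.
1/(A₁E₁) + 1/(A₂E₂) = 1/(2025×72×10³) + 1/(2375×104×10³) = 1.091×10⁻⁸ N⁻¹.
P = 0.000205 / 1.091×10⁻⁸ = 18790 N = 18.79 kN.
σ_{bronze} = P/A₂ = 18790/2375 = 7.914 MPa, tensile.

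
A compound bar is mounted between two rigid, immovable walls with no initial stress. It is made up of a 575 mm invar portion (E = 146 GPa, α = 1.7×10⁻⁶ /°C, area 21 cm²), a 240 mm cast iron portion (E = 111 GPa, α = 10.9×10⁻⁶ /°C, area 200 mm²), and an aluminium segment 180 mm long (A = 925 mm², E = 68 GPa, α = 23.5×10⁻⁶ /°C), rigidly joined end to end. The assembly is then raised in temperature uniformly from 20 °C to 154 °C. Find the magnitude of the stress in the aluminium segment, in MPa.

σ ≈ 72.9 MPa (compressive)

Free thermal expansion of the whole bar: Σ αᵢΔT Lᵢ = 1.7×10⁻⁶×134×575 + 10.9×10⁻⁶×134×240 + 23.5×10⁻⁶×134×180 = 1.048 mm.
Since the ends are fixed, an axial force P builds up, equal in every segment, with P · Σ Lᵢ/(AᵢEᵢ) = δ_free.
Σ Lᵢ/(AᵢEᵢ) = 575/(2100×146×10³) + 240/(200×111×10³) + 180/(925×68×10³) = 1.555×10⁻⁵ mm/N.
P = 1.048 / 1.555×10⁻⁵ = 67430 N = 67.43 kN, compressive.
σ_{aluminium} = P / A = 67430 / 925 = 72.89 MPa.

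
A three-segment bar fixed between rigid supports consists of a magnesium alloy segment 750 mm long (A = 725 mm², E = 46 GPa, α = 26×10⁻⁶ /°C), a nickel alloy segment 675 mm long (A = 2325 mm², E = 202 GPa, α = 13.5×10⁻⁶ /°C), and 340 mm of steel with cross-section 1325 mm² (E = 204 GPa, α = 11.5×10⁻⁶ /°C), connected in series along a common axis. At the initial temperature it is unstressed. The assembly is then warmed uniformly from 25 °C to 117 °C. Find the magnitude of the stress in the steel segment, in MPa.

If the supports were absent, the total length change would be Σ αᵢΔT Lᵢ = 26×10⁻⁶×92×750 + 13.5×10⁻⁶×92×675 + 11.5×10⁻⁶×92×340 = 2.992 mm.
Since the ends are fixed, an axial force P builds up, equal in every segment, with P · Σ Lᵢ/(AᵢEᵢ) = δ_free.
Σ Lᵢ/(AᵢEᵢ) = 750/(725×46×10³) + 675/(2325×202×10³) + 340/(1325×204×10³) = 2.518×10⁻⁵ mm/N.
P = 2.992 / 2.518×10⁻⁵ = 118800 N = 118.8 kN, compressive.
σ_{steel} = P / A = 118800 / 1325 = 89.67 MPa.

σ ≈ 89.7 MPa (compressive)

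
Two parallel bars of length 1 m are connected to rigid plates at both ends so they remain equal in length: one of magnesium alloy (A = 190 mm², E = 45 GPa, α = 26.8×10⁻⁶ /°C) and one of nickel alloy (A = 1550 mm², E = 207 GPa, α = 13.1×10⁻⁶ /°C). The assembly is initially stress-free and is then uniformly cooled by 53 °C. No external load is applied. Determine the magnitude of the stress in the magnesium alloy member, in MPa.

σ ≈ 31.8 MPa (tensile)

Equilibrium of a rigid end plate with no external load gives equal and opposite internal forces ±P in the two members. Since α_{magnesium alloy} > α_{nickel alloy}, cooling drives the magnesium alloy into tension and the nickel alloy into compression.
Compatibility of the two members (thermal + elastic change equal): (α₁ − α₂)ΔT = P·[1/(A₁E₁) + 1/(A₂E₂)].
|α₁ − α₂|·ΔT = 13.7×10⁻⁶ × 53 = 0.0007261.
1/(A₁E₁) + 1/(A₂E₂) = 1/(190×45×10³) + 1/(1550×207×10³) = 1.201×10⁻⁷ N⁻¹.
P = 0.0007261 / 1.201×10⁻⁷ = 6047 N = 6.047 kN.
σ_{magnesium alloy} = P/A₁ = 6047/190 = 31.83 MPa, tensile.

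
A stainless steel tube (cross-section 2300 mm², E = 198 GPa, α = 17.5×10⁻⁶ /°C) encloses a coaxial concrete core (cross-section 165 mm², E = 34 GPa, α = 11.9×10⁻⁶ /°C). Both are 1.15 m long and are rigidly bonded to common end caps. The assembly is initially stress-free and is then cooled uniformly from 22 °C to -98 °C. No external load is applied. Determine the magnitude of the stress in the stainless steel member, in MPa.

σ ≈ 1.62 MPa (tensile)

Both members must finish at the same length. With the larger α, the stainless steel tends to over-contract; the plates restrain it, putting the stainless steel in tension and the concrete in compression. With no external load the two internal forces are equal and opposite, magnitude P.
Compatibility of the two members (thermal + elastic change equal): (α₁ − α₂)ΔT = P·[1/(A₁E₁) + 1/(A₂E₂)].
|α₁ − α₂|·ΔT = 5.6×10⁻⁶ × 120 = 0.000672.
1/(A₁E₁) + 1/(A₂E₂) = 1/(2300×198×10³) + 1/(165×34×10³) = 1.804×10⁻⁷ N⁻¹.
So P = 0.000672 / 1.804×10⁻⁷ = 3.724 kN.
σ_{stainless steel} = P/A₁ = 3724/2300 = 1.619 MPa, tensile.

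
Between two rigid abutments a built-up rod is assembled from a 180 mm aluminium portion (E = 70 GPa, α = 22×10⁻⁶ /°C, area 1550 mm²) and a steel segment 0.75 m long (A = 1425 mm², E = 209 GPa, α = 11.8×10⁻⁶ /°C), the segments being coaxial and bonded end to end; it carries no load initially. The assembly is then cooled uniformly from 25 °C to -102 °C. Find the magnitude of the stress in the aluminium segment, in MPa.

σ ≈ 251 MPa (tensile)

With the walls removed the bar would change length by δ_free = Σ αᵢΔT Lᵢ = 22×10⁻⁶×127×180 + 11.8×10⁻⁶×127×750 = 1.627 mm.
Since the ends are fixed, an axial force P builds up, equal in every segment, with P · Σ Lᵢ/(AᵢEᵢ) = δ_free.
The series flexibility is Σ Lᵢ/(AᵢEᵢ) = 180/(1550×70×10³) + 750/(1425×209×10³) = 4.177×10⁻⁶ mm/N.
Hence P = δ_free / Σ(L/AE) = 1.627/4.177×10⁻⁶ = 389.5 kN (tensile).
σ_{aluminium} = P / A = 389500 / 1550 = 251.3 MPa.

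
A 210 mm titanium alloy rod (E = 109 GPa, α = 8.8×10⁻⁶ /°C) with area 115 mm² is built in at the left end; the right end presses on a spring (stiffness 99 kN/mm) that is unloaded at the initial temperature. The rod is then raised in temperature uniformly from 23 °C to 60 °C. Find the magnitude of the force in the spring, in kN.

P ≈ 2.55 kN

If the spring were absent the rod would lengthen by αΔT L = 8.8×10⁻⁶ × 37 × 210 = 0.06838 mm.
Let P be the compressive force at the spring. The rod shortens elastically by PL/(AE) and the spring compresses by P/k; together these equal δ_free.
So P = δ_free / [L/(AE) + 1/k] = 0.06838 / [ 210/(115×109×10³) + 1/(99×10³) ].
P = 0.06838 / 2.685×10⁻⁵ = 2546 N.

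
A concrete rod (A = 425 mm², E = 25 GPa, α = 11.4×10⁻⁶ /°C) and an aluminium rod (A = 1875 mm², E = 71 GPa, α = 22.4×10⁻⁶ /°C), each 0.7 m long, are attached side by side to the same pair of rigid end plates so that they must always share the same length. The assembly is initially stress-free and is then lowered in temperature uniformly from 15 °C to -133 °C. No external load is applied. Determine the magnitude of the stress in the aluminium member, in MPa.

σ ≈ 8.54 MPa (tensile)

The aluminium has the larger α, so on cooling it would change length more than the concrete if both were free. The rigid plates force a common final length, so the aluminium is put into tension and the concrete into compression, with equal and opposite forces P (no external load).
Equating the net (thermal + elastic) strains gives |α₁ − α₂|·ΔT = P·[1/(A₁E₁) + 1/(A₂E₂)].
|α₁ − α₂|·ΔT = 11×10⁻⁶ × 148 = 0.001628.
1/(A₁E₁) + 1/(A₂E₂) = 1/(425×25×10³) + 1/(1875×71×10³) = 1.016×10⁻⁷ N⁻¹.
So P = 0.001628 / 1.016×10⁻⁷ = 16.02 kN.
σ_{aluminium} = P/A₂ = 16020/1875 = 8.543 MPa, tensile.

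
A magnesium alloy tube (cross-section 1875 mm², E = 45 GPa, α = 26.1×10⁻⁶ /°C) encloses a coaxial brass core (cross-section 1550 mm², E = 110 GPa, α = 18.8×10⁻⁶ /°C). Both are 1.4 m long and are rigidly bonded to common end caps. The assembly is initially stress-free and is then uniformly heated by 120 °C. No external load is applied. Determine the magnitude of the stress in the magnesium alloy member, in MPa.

The magnesium alloy has the larger α, so on heating it would change length more than the brass if both were free. The rigid plates force a common final length, so the magnesium alloy is put into compression and the brass into tension, with equal and opposite forces P (no external load).
Setting the final lengths equal and cancelling L: (α₁ − α₂)ΔT = P/(A₁E₁) + P/(A₂E₂).
|α₁ − α₂|·ΔT = 7.3×10⁻⁶ × 120 = 0.000876.
1/(A₁E₁) + 1/(A₂E₂) = 1/(1875×45×10³) + 1/(1550×110×10³) = 1.772×10⁻⁸ N⁻¹.
So P = 0.000876 / 1.772×10⁻⁸ = 49.44 kN.
σ_{magnesium alloy} = P/A₁ = 49440/1875 = 26.37 MPa, compressive.

σ ≈ 26.4 MPa (compressive)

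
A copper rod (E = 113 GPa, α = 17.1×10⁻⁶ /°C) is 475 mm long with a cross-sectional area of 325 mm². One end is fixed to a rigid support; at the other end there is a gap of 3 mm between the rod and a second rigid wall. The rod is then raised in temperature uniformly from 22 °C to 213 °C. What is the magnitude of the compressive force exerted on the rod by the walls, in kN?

P ≈ 0 kN

Free thermal elongation = αΔT L = 17.1×10⁻⁶ × 191 × 475 = 1.551 mm.
This is smaller than the 3 mm clearance, so the rod expands freely without reaching the stop — the stress is zero.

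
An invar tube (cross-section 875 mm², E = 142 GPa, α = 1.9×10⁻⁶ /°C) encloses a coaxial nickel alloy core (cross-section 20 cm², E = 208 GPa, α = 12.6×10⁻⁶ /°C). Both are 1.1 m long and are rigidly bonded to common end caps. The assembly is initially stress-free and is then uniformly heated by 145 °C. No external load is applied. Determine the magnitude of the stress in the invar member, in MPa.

Both members must finish at the same length. With the larger α, the nickel alloy tends to over-expand; the plates restrain it, putting the nickel alloy in compression and the invar in tension. With no external load the two internal forces are equal and opposite, magnitude P.
Setting the final lengths equal and cancelling L: (α₁ − α₂)ΔT = P/(A₁E₁) + P/(A₂E₂).
|α₁ − α₂|·ΔT = 10.7×10⁻⁶ × 145 = 0.001551.
1/(A₁E₁) + 1/(A₂E₂) = 1/(875×142×10³) + 1/(2000×208×10³) = 1.045×10⁻⁸ N⁻¹.
So P = 0.001551 / 1.045×10⁻⁸ = 148.4 kN.
σ_{invar} = P/A₁ = 148400/875 = 169.6 MPa, tensile.

σ ≈ 170 MPa (tensile)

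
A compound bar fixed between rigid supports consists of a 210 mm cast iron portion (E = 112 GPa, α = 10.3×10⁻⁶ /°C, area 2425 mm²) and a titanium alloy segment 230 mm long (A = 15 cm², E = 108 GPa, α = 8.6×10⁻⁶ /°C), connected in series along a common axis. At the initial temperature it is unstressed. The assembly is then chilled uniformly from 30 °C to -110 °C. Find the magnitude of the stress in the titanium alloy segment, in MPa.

If the supports were absent, the total length change would be Σ αᵢΔT Lᵢ = 10.3×10⁻⁶×140×210 + 8.6×10⁻⁶×140×230 = 0.5797 mm.
The walls prevent any net length change, so an axial force P (same in every segment) develops. Compatibility: P · Σ Lᵢ/(AᵢEᵢ) = δ_free.
Σ Lᵢ/(AᵢEᵢ) = 210/(2425×112×10³) + 230/(1500×108×10³) = 2.193×10⁻⁶ mm/N.
So P = 0.5797 / 2.193×10⁻⁶ = 264.4 kN, tensile.
σ_{titanium alloy} = P / A = 264400 / 1500 = 176.2 MPa.

σ ≈ 176 MPa (tensile)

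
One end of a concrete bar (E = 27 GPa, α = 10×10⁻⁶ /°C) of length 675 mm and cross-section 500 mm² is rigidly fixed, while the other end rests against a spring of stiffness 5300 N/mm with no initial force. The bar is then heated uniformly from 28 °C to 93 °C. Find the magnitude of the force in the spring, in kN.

P ≈ 1.84 kN

If the spring were absent the bar would lengthen by αΔT L = 10×10⁻⁶ × 65 × 675 = 0.4387 mm.
Let P be the compressive force at the spring. The bar shortens elastically by PL/(AE) and the spring compresses by P/k; together these equal δ_free.
P [ L/(AE) + 1/k ] = δ_free → P [ 675/(500×27×10³) + 1/(5300) ] = 0.4387.
P = 0.4387 / 0.0002387 = 1838 N.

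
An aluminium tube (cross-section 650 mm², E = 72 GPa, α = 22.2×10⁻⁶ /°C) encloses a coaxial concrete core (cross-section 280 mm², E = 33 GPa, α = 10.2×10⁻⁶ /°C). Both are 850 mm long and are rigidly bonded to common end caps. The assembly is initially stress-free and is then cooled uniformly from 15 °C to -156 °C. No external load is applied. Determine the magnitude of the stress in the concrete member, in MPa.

Both members must finish at the same length. With the larger α, the aluminium tends to over-contract; the plates restrain it, putting the aluminium in tension and the concrete in compression. With no external load the two internal forces are equal and opposite, magnitude P.
Setting the final lengths equal and cancelling L: (α₁ − α₂)ΔT = P/(A₁E₁) + P/(A₂E₂).
|α₁ − α₂|·ΔT = 12×10⁻⁶ × 171 = 0.002052.
1/(A₁E₁) + 1/(A₂E₂) = 1/(650×72×10³) + 1/(280×33×10³) = 1.296×10⁻⁷ N⁻¹.
So P = 0.002052 / 1.296×10⁻⁷ = 15.83 kN.
σ_{concrete} = P/A₂ = 15830/280 = 56.55 MPa, compressive.

σ ≈ 56.6 MPa (compressive)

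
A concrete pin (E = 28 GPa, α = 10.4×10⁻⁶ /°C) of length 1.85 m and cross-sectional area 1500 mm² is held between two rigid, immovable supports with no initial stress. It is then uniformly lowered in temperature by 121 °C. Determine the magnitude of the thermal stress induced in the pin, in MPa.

The supports are rigid, so the total axial strain is zero. The restrained thermal strain is ε = αΔT = 10.4×10⁻⁶ × 121 = 1258.4×10⁻⁶.
The stress required to suppress this strain is σ = Eε = 28×10³ × 1258.4×10⁻⁶ = 35.24 MPa, tensile since the pin is trying to contract.

σ ≈ 35.2 MPa (tensile)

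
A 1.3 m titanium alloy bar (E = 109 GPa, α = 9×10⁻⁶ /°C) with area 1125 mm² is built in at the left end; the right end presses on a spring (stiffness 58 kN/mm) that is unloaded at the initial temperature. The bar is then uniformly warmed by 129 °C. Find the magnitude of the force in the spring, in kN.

P ≈ 54.2 kN

If the spring were absent the bar would lengthen by αΔT L = 9×10⁻⁶ × 129 × 1300 = 1.509 mm.
Let P be the compressive force at the spring. The bar shortens elastically by PL/(AE) and the spring compresses by P/k; together these equal δ_free.
P [ L/(AE) + 1/k ] = δ_free → P [ 1300/(1125×109×10³) + 1/(58×10³) ] = 1.509.
P = 1.509 / 2.784×10⁻⁵ = 54210 N.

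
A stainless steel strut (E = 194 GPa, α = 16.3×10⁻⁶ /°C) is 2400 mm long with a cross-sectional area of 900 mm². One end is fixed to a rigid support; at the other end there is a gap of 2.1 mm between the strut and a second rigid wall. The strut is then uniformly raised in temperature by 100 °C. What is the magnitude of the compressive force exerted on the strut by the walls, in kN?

P ≈ 132 kN

Free thermal elongation = αΔT L = 16.3×10⁻⁶ × 100 × 2400 = 3.912 mm.
This exceeds the 2.1 mm gap, so the wall pushes back. The portion of expansion that must be recovered elastically is δ_free − gap = 3.912 − 2.1 = 1.812 mm.
Compatibility: PL/(AE) = 1.812 mm, so σ = P/A = E × (1.812/2400) = 146.5 MPa.
P = σA = 146.5 × 900 = 131.8 kN.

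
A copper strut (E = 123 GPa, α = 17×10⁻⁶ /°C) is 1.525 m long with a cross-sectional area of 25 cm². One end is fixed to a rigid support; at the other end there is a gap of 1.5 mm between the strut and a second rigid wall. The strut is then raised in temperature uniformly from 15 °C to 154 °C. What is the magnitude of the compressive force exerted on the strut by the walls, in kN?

P ≈ 424 kN

If the wall were absent the strut would grow by αΔT L = 17×10⁻⁶ × 139 × 1525 = 3.604 mm.
After closing the 1.5 mm clearance, 3.604 − 1.5 = 2.104 mm of expansion remains to be suppressed by the wall.
That suppressed elongation corresponds to σ = E·Δ/L = 123×10³ × 2.104/1525 = 169.7 MPa.
Force on the wall = σA = 169.7 × 2500 mm² = 424.2 kN.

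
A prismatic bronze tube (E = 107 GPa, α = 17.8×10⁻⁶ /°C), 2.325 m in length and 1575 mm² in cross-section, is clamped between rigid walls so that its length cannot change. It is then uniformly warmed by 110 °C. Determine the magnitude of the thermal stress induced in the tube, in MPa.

σ ≈ 210 MPa (compressive)

With length fixed, the mechanical strain must cancel the thermal strain αΔT = 17.8×10⁻⁶ × 110 = 1958×10⁻⁶.
σ = EαΔT = 107×10³ × 17.8×10⁻⁶ × 110 = 209.5 MPa (compressive; the tube is trying to expand).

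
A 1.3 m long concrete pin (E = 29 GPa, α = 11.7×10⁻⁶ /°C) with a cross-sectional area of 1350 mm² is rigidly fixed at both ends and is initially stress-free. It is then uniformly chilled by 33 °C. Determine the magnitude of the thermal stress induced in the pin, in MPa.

With length fixed, the mechanical strain must cancel the thermal strain αΔT = 11.7×10⁻⁶ × 33 = 386.1×10⁻⁶.
Hence σ = E·αΔT = 29×10³ × 386.1×10⁻⁶ = 11.2 MPa, tensile.

σ ≈ 11.2 MPa (tensile)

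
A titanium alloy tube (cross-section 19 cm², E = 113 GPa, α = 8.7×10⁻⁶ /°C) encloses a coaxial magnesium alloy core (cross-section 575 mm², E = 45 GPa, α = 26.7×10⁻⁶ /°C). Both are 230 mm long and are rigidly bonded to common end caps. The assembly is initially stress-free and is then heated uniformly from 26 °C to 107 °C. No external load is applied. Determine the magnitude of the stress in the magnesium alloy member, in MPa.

The magnesium alloy has the larger α, so on heating it would change length more than the titanium alloy if both were free. The rigid plates force a common final length, so the magnesium alloy is put into compression and the titanium alloy into tension, with equal and opposite forces P (no external load).
Setting the final lengths equal and cancelling L: (α₁ − α₂)ΔT = P/(A₁E₁) + P/(A₂E₂).
|α₁ − α₂|·ΔT = 18×10⁻⁶ × 81 = 0.001458.
1/(A₁E₁) + 1/(A₂E₂) = 1/(1900×113×10³) + 1/(575×45×10³) = 4.331×10⁻⁸ N⁻¹.
P = 0.001458 / 4.331×10⁻⁸ = 33670 N = 33.67 kN.
σ_{magnesium alloy} = P/A₂ = 33670/575 = 58.55 MPa, compressive.

σ ≈ 58.6 MPa (compressive)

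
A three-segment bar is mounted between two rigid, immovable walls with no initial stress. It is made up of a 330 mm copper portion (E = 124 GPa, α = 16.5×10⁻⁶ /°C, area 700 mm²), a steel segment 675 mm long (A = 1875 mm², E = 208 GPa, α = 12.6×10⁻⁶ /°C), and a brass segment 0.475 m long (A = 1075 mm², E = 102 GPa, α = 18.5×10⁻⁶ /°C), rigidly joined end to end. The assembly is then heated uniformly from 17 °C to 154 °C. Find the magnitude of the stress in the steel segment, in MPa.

σ ≈ 168 MPa (compressive)

Free thermal expansion of the whole bar: Σ αᵢΔT Lᵢ = 16.5×10⁻⁶×137×330 + 12.6×10⁻⁶×137×675 + 18.5×10⁻⁶×137×475 = 3.115 mm.
The rigid supports impose zero overall length change; the single axial force P common to all segments must satisfy P Σ Lᵢ/(AᵢEᵢ) = δ_free.
Σ Lᵢ/(AᵢEᵢ) = 330/(700×124×10³) + 675/(1875×208×10³) + 475/(1075×102×10³) = 9.865×10⁻⁶ mm/N.
P = 3.115 / 9.865×10⁻⁶ = 315800 N = 315.8 kN, compressive.
σ_{steel} = P / A = 315800 / 1875 = 168.4 MPa.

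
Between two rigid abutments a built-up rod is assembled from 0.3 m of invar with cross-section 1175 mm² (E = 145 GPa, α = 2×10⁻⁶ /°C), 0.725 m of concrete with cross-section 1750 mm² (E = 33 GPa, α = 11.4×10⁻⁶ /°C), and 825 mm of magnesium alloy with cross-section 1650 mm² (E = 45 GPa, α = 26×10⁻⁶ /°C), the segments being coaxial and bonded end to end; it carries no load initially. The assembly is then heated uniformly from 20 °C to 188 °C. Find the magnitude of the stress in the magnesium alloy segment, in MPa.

σ ≈ 121 MPa (compressive)

If the supports were absent, the total length change would be Σ αᵢΔT Lᵢ = 2×10⁻⁶×168×300 + 11.4×10⁻⁶×168×725 + 26×10⁻⁶×168×825 = 5.093 mm.
The walls prevent any net length change, so an axial force P (same in every segment) develops. Compatibility: P · Σ Lᵢ/(AᵢEᵢ) = δ_free.
Σ Lᵢ/(AᵢEᵢ) = 300/(1175×145×10³) + 725/(1750×33×10³) + 825/(1650×45×10³) = 2.543×10⁻⁵ mm/N.
Hence P = δ_free / Σ(L/AE) = 5.093/2.543×10⁻⁵ = 200.3 kN (compressive).
σ_{magnesium alloy} = P / A = 200300 / 1650 = 121.4 MPa.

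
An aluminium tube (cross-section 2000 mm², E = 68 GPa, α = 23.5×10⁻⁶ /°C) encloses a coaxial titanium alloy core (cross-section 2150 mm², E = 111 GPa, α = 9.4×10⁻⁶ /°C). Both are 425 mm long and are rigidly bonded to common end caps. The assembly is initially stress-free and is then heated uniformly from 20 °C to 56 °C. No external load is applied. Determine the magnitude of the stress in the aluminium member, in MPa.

Both members must finish at the same length. With the larger α, the aluminium tends to over-expand; the plates restrain it, putting the aluminium in compression and the titanium alloy in tension. With no external load the two internal forces are equal and opposite, magnitude P.
Compatibility of the two members (thermal + elastic change equal): (α₁ − α₂)ΔT = P·[1/(A₁E₁) + 1/(A₂E₂)].
|α₁ − α₂|·ΔT = 14.1×10⁻⁶ × 36 = 0.0005076.
1/(A₁E₁) + 1/(A₂E₂) = 1/(2000×68×10³) + 1/(2150×111×10³) = 1.154×10⁻⁸ N⁻¹.
So P = 0.0005076 / 1.154×10⁻⁸ = 43.97 kN.
σ_{aluminium} = P/A₁ = 43970/2000 = 21.99 MPa, compressive.

σ ≈ 22 MPa (compressive)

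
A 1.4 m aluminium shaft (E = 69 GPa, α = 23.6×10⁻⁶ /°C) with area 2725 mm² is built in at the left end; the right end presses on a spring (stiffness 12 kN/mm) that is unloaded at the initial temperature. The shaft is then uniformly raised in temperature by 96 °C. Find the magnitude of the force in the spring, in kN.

P ≈ 34.9 kN

If the spring were absent the shaft would lengthen by αΔT L = 23.6×10⁻⁶ × 96 × 1400 = 3.172 mm.
Let P be the compressive force at the spring. The shaft shortens elastically by PL/(AE) and the spring compresses by P/k; together these equal δ_free.
So P = δ_free / [L/(AE) + 1/k] = 3.172 / [ 1400/(2725×69×10³) + 1/(12×10³) ].
P = 3.172 / 9.078×10⁻⁵ = 34940 N.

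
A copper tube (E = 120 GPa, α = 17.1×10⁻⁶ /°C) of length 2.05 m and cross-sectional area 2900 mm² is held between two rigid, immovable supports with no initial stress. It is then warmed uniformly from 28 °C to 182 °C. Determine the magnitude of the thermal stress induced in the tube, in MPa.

σ ≈ 316 MPa (compressive)

With length fixed, the mechanical strain must cancel the thermal strain αΔT = 17.1×10⁻⁶ × 154 = 2633.4×10⁻⁶.
Hence σ = E·αΔT = 120×10³ × 2633.4×10⁻⁶ = 316 MPa, compressive.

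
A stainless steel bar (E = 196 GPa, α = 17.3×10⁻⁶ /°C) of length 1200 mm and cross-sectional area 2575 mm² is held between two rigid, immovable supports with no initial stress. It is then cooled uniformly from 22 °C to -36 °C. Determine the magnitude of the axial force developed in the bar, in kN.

P ≈ 506 kN (tensile)

The ends cannot move, so σ = EαΔT = 196×10³ × 17.3×10⁻⁶ × 58 = 196.7 MPa.
P = AEαΔT = 2575 × 196×10³ × 17.3×10⁻⁶ × 58 = 506.4 kN (tensile).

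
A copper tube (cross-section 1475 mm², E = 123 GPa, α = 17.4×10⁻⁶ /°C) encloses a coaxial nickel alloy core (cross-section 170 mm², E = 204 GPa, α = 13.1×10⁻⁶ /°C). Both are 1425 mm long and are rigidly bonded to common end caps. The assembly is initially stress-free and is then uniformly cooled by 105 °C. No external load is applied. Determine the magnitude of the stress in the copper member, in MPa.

σ ≈ 8.91 MPa (tensile)

Both members must finish at the same length. With the larger α, the copper tends to over-contract; the plates restrain it, putting the copper in tension and the nickel alloy in compression. With no external load the two internal forces are equal and opposite, magnitude P.
Setting the final lengths equal and cancelling L: (α₁ − α₂)ΔT = P/(A₁E₁) + P/(A₂E₂).
|α₁ − α₂|·ΔT = 4.3×10⁻⁶ × 105 = 0.0004515.
1/(A₁E₁) + 1/(A₂E₂) = 1/(1475×123×10³) + 1/(170×204×10³) = 3.435×10⁻⁸ N⁻¹.
P = 0.0004515 / 3.435×10⁻⁸ = 13150 N = 13.15 kN.
σ_{copper} = P/A₁ = 13150/1475 = 8.912 MPa, tensile.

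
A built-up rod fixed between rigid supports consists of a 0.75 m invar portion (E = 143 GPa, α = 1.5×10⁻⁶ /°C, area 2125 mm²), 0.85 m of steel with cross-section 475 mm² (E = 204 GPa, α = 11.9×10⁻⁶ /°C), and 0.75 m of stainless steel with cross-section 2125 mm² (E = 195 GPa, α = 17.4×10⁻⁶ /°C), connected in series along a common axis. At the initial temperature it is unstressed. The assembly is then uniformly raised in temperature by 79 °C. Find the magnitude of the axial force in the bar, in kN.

P ≈ 147 kN (compressive)

Free thermal expansion of the whole bar: Σ αᵢΔT Lᵢ = 1.5×10⁻⁶×79×750 + 11.9×10⁻⁶×79×850 + 17.4×10⁻⁶×79×750 = 1.919 mm.
The walls prevent any net length change, so an axial force P (same in every segment) develops. Compatibility: P · Σ Lᵢ/(AᵢEᵢ) = δ_free.
Σ Lᵢ/(AᵢEᵢ) = 750/(2125×143×10³) + 850/(475×204×10³) + 750/(2125×195×10³) = 1.305×10⁻⁵ mm/N.
Hence P = δ_free / Σ(L/AE) = 1.919/1.305×10⁻⁵ = 147 kN (compressive).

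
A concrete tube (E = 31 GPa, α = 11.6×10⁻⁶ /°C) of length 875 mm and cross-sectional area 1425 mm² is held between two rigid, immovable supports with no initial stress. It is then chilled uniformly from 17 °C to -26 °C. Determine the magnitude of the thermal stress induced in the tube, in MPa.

σ ≈ 15.5 MPa (tensile)

The supports are rigid, so the total axial strain is zero. The restrained thermal strain is ε = αΔT = 11.6×10⁻⁶ × 43 = 498.8×10⁻⁶.
Hence σ = E·αΔT = 31×10³ × 498.8×10⁻⁶ = 15.46 MPa, tensile.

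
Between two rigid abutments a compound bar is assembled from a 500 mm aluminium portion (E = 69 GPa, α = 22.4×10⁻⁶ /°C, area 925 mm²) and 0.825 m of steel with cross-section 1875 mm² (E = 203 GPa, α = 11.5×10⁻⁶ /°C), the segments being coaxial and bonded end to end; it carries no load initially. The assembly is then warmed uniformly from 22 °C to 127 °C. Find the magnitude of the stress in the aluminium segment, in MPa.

If the supports were absent, the total length change would be Σ αᵢΔT Lᵢ = 22.4×10⁻⁶×105×500 + 11.5×10⁻⁶×105×825 = 2.172 mm.
Since the ends are fixed, an axial force P builds up, equal in every segment, with P · Σ Lᵢ/(AᵢEᵢ) = δ_free.
The series flexibility is Σ Lᵢ/(AᵢEᵢ) = 500/(925×69×10³) + 825/(1875×203×10³) = 1×10⁻⁵ mm/N.
So P = 2.172 / 1×10⁻⁵ = 217.2 kN, compressive.
σ_{aluminium} = P / A = 217200 / 925 = 234.8 MPa.

σ ≈ 235 MPa (compressive)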